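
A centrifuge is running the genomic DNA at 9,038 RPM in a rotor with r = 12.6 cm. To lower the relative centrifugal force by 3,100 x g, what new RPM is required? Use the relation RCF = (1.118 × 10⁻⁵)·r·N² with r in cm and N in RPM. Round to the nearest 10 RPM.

N₂ ≈ 7730 RPM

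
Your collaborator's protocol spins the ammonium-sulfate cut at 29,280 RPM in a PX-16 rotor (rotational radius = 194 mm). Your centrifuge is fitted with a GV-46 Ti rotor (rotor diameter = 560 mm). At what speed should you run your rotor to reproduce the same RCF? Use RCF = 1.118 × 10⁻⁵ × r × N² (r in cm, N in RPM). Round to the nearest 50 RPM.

≈ 24350 RPM

Original rotor: r = 194 mm = 19.4 cm
RCF_original = 1.118 × 10⁻⁵ × 19.4 × (29280)² = 1.118 × 10⁻⁵ × 19.4 × 857,318,400 ≈ 185,945.5 × g
Your rotor: r = 560 mm / 2 = 280 mm = 28 cm
185,945.5 = 1.118 × 10⁻⁵ × 28 × N²
N² = 185,945.5 / (31.304 × 10⁻⁵) = 593,999,169
N ≈ √593,999,169 ≈ 24,372.1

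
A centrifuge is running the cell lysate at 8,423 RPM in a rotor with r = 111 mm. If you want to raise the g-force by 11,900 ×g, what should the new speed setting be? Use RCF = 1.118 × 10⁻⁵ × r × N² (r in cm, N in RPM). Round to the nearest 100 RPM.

r = 111 mm = 11.1 cm
Current RCF = 1.118 × 10⁻⁵ × 11.1 × (8423)² = 1.118 × 10⁻⁵ × 11.1 × 70,946,929 ≈ 8,804.4 × g
Target RCF = 8,804.4 + 11,900 = 20,704.4 × g
N² = 20,704.4 / (12.4098 × 10⁻⁵) = 166,839,111
N ≈ √166,839,111 ≈ 12,916.6

12900 RPM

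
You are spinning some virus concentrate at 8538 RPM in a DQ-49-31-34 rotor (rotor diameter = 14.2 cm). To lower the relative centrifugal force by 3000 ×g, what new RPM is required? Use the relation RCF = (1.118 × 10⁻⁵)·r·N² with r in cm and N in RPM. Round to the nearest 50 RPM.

r = 14.2 / 2 = 7.1 cm
Current RCF = 1.118 × 10⁻⁵ × 7.1 × (8538)² = 1.118 × 10⁻⁵ × 7.1 × 72,897,444 ≈ 5,786.5 × g
Target RCF = 5,786.5 − 3,000 = 2,786.5 × g
N² = 2,786.5 / (7.9378 × 10⁻⁵) = 35,104,185
N ≈ √35,104,185 ≈ 5,924.9

≈ 5900 RPM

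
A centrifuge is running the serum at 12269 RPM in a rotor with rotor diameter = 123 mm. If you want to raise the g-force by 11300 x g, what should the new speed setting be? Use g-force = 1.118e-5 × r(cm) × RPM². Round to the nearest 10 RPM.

≈ 17740 RPM

r = 123 mm / 2 = 61.5 mm = 6.15 cm
Current RCF = 1.118 × 10⁻⁵ × 6.15 × (12269)² = 1.118 × 10⁻⁵ × 6.15 × 150,528,361 ≈ 10,349.9 × g
Target RCF = 10,349.9 + 11,300 = 21,649.9 × g
N² = 21,649.9 / (6.8757 × 10⁻⁵) = 314,875,576
N ≈ √314,875,576 ≈ 17,744.7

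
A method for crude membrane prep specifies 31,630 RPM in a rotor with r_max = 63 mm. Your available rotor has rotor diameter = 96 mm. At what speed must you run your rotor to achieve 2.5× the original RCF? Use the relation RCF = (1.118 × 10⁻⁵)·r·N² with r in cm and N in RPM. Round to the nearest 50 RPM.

≈ 57300 RPM

Original rotor: r = 63 mm = 6.3 cm
RCF = 1.118 × 10⁻⁵ × r × N²
RCF_original = 1.118 × 10⁻⁵ × 6.3 × (31630)² = 1.118 × 10⁻⁵ × 6.3 × 1,000,456,900 ≈ 70,466.2 × g
Target RCF = 2.5 × 70,466.2 ≈ 176,165.5 × g
Your rotor: r = 96 mm / 2 = 48 mm = 4.8 cm
176,165.5 = 1.118 × 10⁻⁵ × 4.8 × N²
N² = 176,165.5 / (5.3664 × 10⁻⁵) = 3,282,750,075
N ≈ √3,282,750,075 ≈ 57,295.3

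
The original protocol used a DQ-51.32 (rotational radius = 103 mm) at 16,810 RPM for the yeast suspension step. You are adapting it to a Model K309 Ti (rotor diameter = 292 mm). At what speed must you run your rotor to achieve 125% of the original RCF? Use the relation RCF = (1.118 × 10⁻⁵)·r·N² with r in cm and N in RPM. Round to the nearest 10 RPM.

Original rotor: r = 103 mm = 10.3 cm
RCF = 1.118 × 10⁻⁵ × r × N²
RCF_original = 1.118 × 10⁻⁵ × 10.3 × (16810)² = 1.118 × 10⁻⁵ × 10.3 × 282,576,100 ≈ 32,539.8 × g
Target RCF = 1.25 × 32,539.8 ≈ 40,674.8 × g
Your rotor: r = 292 mm / 2 = 146 mm = 14.6 cm
40,674.8 = 1.118 × 10⁻⁵ × 14.6 × N²
N² = 40,674.8 / (16.3228 × 10⁻⁵) = 249,190,090
N ≈ √249,190,090 ≈ 15,785.8

15790 RPM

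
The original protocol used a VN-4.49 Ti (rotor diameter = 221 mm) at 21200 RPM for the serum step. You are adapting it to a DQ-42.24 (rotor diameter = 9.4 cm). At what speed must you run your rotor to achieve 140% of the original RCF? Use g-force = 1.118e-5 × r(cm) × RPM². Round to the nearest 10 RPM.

Original rotor: r = 221 mm / 2 = 110.5 mm = 11.05 cm
RCF_original = 1.118 × 10⁻⁵ × 11.05 × (21200)² = 1.118 × 10⁻⁵ × 11.05 × 449,440,000 ≈ 55,523.4 × g
Target RCF = 1.4 × 55,523.4 ≈ 77,732.8 × g
Your rotor: r = 9.4 / 2 = 4.7 cm
77,732.8 = 1.118 × 10⁻⁵ × 4.7 × N²
N² = 77,732.8 / (5.2546 × 10⁻⁵) = 1,479,328,588
N ≈ √1,479,328,588 ≈ 38,462.0

≈ 38460 RPM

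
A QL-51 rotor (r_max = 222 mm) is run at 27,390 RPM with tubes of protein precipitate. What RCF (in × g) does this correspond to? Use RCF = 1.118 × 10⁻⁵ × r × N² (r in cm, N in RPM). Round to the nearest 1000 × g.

186000 × g

r = 222 mm = 22.2 cm
RCF = 1.118 × 10⁻⁵ × 22.2 × (27390)² = 1.118 × 10⁻⁵ × 22.2 × 750,212,100 ≈ 186,199.6 × g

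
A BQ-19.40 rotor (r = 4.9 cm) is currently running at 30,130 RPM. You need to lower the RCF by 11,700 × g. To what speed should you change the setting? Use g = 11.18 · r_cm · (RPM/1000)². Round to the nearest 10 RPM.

≈ 26350 RPM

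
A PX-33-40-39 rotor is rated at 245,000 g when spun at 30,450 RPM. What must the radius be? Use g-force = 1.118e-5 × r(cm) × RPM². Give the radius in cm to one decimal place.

23.6 cm

245000 = 1.118 × 10⁻⁵ × r × (30450)²
r = 245000 / (1.118 × 10⁻⁵ × 927,202,500) = 245000 / 10366.12 ≈ 23.635 cm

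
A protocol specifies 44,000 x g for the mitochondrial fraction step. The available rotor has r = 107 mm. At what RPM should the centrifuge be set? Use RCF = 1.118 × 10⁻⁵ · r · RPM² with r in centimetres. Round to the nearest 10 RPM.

19180 RPM

r = 107 mm = 10.7 cm
44,000 = 1.118 × 10⁻⁵ × 10.7 × N²
N² = 44,000 / (11.9626 × 10⁻⁵) = 367,813,017
N ≈ √367,813,017 ≈ 19,178.5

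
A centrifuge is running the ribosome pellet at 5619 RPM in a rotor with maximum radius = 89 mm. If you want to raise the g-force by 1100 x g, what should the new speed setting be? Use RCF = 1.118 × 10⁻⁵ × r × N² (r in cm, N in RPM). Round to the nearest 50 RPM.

N₂ ≈ 6550 RPM

r = 89 mm = 8.9 cm
Current RCF = 1.118 × 10⁻⁵ × 8.9 × (5619)² = 1.118 × 10⁻⁵ × 8.9 × 31,573,161 ≈ 3,141.6 × g
Target RCF = 3,141.6 + 1,100 = 4,241.6 × g
N² = 4,241.6 / (9.9502 × 10⁻⁵) = 42,628,289
N ≈ √42,628,289 ≈ 6,529.0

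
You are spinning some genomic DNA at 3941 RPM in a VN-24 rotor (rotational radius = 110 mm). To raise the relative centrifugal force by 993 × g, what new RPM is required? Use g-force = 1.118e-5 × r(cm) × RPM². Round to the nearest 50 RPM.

r = 110 mm = 11.0 cm
Current RCF = 1.118 × 10⁻⁵ × 11 × (3941)² = 1.118 × 10⁻⁵ × 11 × 15,531,481 ≈ 1,910.1 × g
Target RCF = 1,910.1 + 993 = 2,903.1 × g
N² = 2,903.1 / (12.298 × 10⁻⁵) = 23,606,277
N ≈ √23,606,277 ≈ 4,858.6

N₂ ≈ 4850 RPM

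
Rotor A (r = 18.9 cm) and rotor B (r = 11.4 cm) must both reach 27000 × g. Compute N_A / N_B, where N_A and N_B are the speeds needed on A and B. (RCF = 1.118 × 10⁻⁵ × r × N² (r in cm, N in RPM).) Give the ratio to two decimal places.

At fixed RCF, N ∝ 1/√r, so N_A/N_B = √(r_B/r_A) = √(11.4/18.9) = √0.603175 = 0.7766.

0.78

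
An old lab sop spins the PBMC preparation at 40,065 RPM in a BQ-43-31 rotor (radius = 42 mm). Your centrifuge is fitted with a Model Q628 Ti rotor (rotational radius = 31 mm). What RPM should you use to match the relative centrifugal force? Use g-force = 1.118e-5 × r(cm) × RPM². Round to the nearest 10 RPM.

≈ 46630 RPM

Original rotor: r = 42 mm = 4.2 cm
RCF_original = 1.118 × 10⁻⁵ × 4.2 × (40065)² = 1.118 × 10⁻⁵ × 4.2 × 1,605,204,225 ≈ 75,374 × g
Your rotor: r = 31 mm = 3.1 cm
75,374 = 1.118 × 10⁻⁵ × 3.1 × N²
N² = 75,374 / (3.4658 × 10⁻⁵) = 2,174,793,698
N ≈ √2,174,793,698 ≈ 46,634.7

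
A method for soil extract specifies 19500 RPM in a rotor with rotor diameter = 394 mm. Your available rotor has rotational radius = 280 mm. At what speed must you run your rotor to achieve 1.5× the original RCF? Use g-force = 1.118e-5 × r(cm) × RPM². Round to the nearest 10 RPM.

20030 RPM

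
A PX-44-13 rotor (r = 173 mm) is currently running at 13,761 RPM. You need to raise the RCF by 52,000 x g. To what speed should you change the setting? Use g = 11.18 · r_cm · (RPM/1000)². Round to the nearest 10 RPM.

r = 173 mm = 17.3 cm
Current RCF = 11.18 × 17.3 × (13.761)² = 11.18 × 17.3 × 189.365121 ≈ 36,625.9 × g
Target RCF = 36,625.9 + 52,000 = 88,625.9 × g
(N/1000)² = 88,625.9 / 193.414 = 458.2186
N = 1000 × √458.2186 ≈ 21,406.0

N₂ ≈ 21410 RPM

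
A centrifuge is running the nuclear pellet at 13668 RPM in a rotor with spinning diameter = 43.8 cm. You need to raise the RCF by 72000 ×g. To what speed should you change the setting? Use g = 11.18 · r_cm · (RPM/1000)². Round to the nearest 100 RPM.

≈ 21900 RPM

r = 43.8 / 2 = 21.9 cm
Current RCF = 11.18 × 21.9 × (13.668)² = 11.18 × 21.9 × 186.814224 ≈ 45,740 × g
Target RCF = 45,740 + 72,000 = 117,740 × g
(N/1000)² = 117,740 / 244.842 = 480.8815
N = 1000 × √480.8815 ≈ 21,929.0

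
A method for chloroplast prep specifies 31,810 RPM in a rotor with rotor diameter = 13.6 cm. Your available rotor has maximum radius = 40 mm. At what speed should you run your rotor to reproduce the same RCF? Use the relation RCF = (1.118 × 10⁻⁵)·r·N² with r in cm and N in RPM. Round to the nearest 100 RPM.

Original rotor: r = 13.6 / 2 = 6.8 cm
RCF_original = 1.118 × 10⁻⁵ × 6.8 × (31810)² = 1.118 × 10⁻⁵ × 6.8 × 1,011,876,100 ≈ 76,926.9 × g
Your rotor: r = 40 mm = 4.0 cm
76,926.9 = 1.118 × 10⁻⁵ × 4 × N²
N² = 76,926.9 / (4.472 × 10⁻⁵) = 1,720,190,072
N ≈ √1,720,190,072 ≈ 41,475.2

41500 RPM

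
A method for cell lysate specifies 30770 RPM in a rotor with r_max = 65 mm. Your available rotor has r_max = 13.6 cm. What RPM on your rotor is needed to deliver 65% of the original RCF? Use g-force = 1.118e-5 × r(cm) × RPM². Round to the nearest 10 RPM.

17150 RPM

Original rotor: r = 65 mm = 6.5 cm
RCF_original = 1.118 × 10⁻⁵ × 6.5 × (30770)² = 1.118 × 10⁻⁵ × 6.5 × 946,792,900 ≈ 68,803.4 × g
Target RCF = 0.65 × 68,803.4 ≈ 44,722.2 × g
44,722.2 = 1.118 × 10⁻⁵ × 13.6 × N²
N² = 44,722.2 / (15.2048 × 10⁻⁵) = 294,132,116
N ≈ √294,132,116 ≈ 17,150.3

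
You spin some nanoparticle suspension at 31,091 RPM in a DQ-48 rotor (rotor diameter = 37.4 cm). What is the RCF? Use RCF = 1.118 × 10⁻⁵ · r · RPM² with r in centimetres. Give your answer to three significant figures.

r = 37.4 / 2 = 18.7 cm
RCF = 1.118 × 10⁻⁵ × 18.7 × (31091)² = 1.118 × 10⁻⁵ × 18.7 × 966,650,281 ≈ 202,093.7 × g

RCF ≈ 202000 ×g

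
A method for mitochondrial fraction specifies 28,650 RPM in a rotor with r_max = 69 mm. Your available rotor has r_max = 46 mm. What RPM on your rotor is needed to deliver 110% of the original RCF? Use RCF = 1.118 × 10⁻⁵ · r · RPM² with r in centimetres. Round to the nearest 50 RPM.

36800 RPM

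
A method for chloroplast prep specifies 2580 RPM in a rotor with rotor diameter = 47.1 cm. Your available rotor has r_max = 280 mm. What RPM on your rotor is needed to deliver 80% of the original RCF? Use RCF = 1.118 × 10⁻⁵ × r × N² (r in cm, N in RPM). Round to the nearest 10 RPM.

≈ 2120 RPM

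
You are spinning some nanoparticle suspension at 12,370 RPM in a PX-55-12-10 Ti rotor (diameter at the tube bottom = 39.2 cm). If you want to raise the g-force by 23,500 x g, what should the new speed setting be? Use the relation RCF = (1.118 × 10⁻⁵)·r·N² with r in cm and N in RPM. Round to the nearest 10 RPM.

≈ 16130 RPM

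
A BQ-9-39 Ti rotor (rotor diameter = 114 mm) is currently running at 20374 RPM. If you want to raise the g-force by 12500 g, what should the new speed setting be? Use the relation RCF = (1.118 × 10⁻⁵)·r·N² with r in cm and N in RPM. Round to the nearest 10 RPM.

r = 114 mm / 2 = 57 mm = 5.7 cm
Current RCF = 1.118 × 10⁻⁵ × 5.7 × (20374)² = 1.118 × 10⁻⁵ × 5.7 × 415,099,876 ≈ 26,452.7 × g
Target RCF = 26,452.7 + 12,500 = 38,952.7 × g
N² = 38,952.7 / (6.3726 × 10⁻⁵) = 611,252,864
N ≈ √611,252,864 ≈ 24,723.5

≈ 24720 RPM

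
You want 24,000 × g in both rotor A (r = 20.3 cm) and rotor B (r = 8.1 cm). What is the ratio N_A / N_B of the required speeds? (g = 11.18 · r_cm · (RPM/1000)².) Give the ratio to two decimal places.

0.63

At fixed RCF, N ∝ 1/√r, so N_A/N_B = √(r_B/r_A) = √(8.1/20.3) = √0.399015 = 0.6317.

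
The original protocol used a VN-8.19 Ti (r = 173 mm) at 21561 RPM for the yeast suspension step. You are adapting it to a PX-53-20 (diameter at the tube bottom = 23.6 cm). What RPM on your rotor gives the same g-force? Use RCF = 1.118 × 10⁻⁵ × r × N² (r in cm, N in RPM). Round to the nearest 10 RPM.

≈ 26110 RPM

Original rotor: r = 173 mm = 17.3 cm
RCF = 1.118 × 10⁻⁵ × r × N²
RCF_original = 1.118 × 10⁻⁵ × 17.3 × (21561)² = 1.118 × 10⁻⁵ × 17.3 × 464,876,721 ≈ 89,913.7 × g
Your rotor: r = 23.6 / 2 = 11.8 cm
89,913.7 = 1.118 × 10⁻⁵ × 11.8 × N²
N² = 89,913.7 / (13.1924 × 10⁻⁵) = 681,556,805
N ≈ √681,556,805 ≈ 26,106.6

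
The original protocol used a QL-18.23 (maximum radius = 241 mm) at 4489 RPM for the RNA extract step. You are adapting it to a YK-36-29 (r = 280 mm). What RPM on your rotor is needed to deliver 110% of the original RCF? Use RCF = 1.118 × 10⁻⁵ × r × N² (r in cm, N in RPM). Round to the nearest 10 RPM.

≈ 4370 RPM

Original rotor: r = 241 mm = 24.1 cm
RCF_original = 1.118 × 10⁻⁵ × 24.1 × (4489)² = 1.118 × 10⁻⁵ × 24.1 × 20,151,121 ≈ 5,429.5 × g
Target RCF = 1.1 × 5,429.5 ≈ 5,972.5 × g
Your rotor: r = 280 mm = 28.0 cm
5,972.5 = 1.118 × 10⁻⁵ × 28 × N²
N² = 5,972.5 / (31.304 × 10⁻⁵) = 19,079,031
N ≈ √19,079,031 ≈ 4,368.0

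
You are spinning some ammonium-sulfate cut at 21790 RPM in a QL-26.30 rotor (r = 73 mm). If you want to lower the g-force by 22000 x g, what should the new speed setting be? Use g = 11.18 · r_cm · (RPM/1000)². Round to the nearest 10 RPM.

N₂ ≈ 14330 RPM

r = 73 mm = 7.3 cm
Current RCF = 11.18 × 7.3 × (21.79)² = 11.18 × 7.3 × 474.8041 ≈ 38,750.7 × g
Target RCF = 38,750.7 − 22,000 = 16,750.7 × g
(N/1000)² = 16,750.7 / 81.614 = 205.243
N = 1000 × √205.243 ≈ 14,326.3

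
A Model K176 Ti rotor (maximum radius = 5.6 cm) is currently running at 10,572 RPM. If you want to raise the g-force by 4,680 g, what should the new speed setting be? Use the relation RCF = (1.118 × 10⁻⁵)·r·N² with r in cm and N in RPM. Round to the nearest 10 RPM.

N₂ ≈ 13660 RPM

Current RCF = 1.118 × 10⁻⁵ × 5.6 × (10572)² = 1.118 × 10⁻⁵ × 5.6 × 111,767,184 ≈ 6,997.5 × g
Target RCF = 6,997.5 + 4,680 = 11,677.5 × g
N² = 11,677.5 / (6.2608 × 10⁻⁵) = 186,517,697
N ≈ √186,517,697 ≈ 13,657.1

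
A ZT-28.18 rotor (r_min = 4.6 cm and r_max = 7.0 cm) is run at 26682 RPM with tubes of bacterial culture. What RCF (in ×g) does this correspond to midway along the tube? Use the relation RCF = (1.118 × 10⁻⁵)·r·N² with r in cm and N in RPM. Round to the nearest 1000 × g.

r_avg = (4.6 + 7.0) / 2 = 5.8 cm
RCF = 1.118 × 10⁻⁵ × r × N²
RCF = 1.118 × 10⁻⁵ × 5.8 × (26682)² = 1.118 × 10⁻⁵ × 5.8 × 711,929,124 ≈ 46,164.3 × g

≈ 46000 ×g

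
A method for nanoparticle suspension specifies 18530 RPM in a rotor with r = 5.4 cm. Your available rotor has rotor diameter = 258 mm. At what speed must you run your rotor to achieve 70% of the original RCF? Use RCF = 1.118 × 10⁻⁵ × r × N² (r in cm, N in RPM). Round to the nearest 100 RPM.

≈ 10000 RPM

RCF_original = 1.118 × 10⁻⁵ × 5.4 × (18530)² = 1.118 × 10⁻⁵ × 5.4 × 343,360,900 ≈ 20,729.4 × g
Target RCF = 0.7 × 20,729.4 ≈ 14,510.6 × g
Your rotor: r = 258 mm / 2 = 129 mm = 12.9 cm
14,510.6 = 1.118 × 10⁻⁵ × 12.9 × N²
N² = 14,510.6 / (14.4222 × 10⁻⁵) = 100,612,944
N ≈ √100,612,944 ≈ 10,030.6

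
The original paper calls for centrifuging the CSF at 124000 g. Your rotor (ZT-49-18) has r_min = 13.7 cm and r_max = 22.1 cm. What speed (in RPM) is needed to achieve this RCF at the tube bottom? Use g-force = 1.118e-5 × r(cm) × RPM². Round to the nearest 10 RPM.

N ≈ 22400 RPM

Use r_max = 22.1 cm.
124,000 = 1.118 × 10⁻⁵ × 22.1 × N²
N² = 124,000 / (24.7078 × 10⁻⁵) = 501,865,808
N ≈ √501,865,808 ≈ 22,402.4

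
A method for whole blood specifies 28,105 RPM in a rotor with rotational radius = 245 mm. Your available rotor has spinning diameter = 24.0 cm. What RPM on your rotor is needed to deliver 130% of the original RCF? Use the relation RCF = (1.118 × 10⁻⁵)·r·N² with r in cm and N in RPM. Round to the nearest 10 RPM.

Original rotor: r = 245 mm = 24.5 cm
RCF_original = 1.118 × 10⁻⁵ × 24.5 × (28105)² = 1.118 × 10⁻⁵ × 24.5 × 789,891,025 ≈ 216,359.1 × g
Target RCF = 1.3 × 216,359.1 ≈ 281,266.8 × g
Your rotor: r = 24.0 / 2 = 12 cm
281,266.8 = 1.118 × 10⁻⁵ × 12 × N²
N² = 281,266.8 / (13.416 × 10⁻⁵) = 2,096,502,683
N ≈ √2,096,502,683 ≈ 45,787.6

45790 RPM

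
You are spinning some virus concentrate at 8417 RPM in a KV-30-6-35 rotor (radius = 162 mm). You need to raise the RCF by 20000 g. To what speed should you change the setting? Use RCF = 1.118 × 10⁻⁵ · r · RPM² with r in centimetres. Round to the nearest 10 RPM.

N₂ ≈ 13460 RPM

r = 162 mm = 16.2 cm
Current RCF = 1.118 × 10⁻⁵ × 16.2 × (8417)² = 1.118 × 10⁻⁵ × 16.2 × 70,845,889 ≈ 12,831.3 × g
Target RCF = 12,831.3 + 20,000 = 32,831.3 × g
N² = 32,831.3 / (18.1116 × 10⁻⁵) = 181,272,223
N ≈ √181,272,223 ≈ 13,463.7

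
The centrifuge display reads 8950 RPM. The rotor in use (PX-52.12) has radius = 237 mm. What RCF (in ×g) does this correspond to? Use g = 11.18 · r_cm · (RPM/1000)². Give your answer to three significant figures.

≈ 21200 ×g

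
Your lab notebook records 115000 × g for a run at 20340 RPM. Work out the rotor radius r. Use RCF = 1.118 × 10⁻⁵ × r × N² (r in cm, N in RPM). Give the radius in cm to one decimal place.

≈ 24.9 cm

115000 = 1.118 × 10⁻⁵ × r × (20340)²
r = 115000 / (1.118 × 10⁻⁵ × 413,715,600) = 115000 / 4625.34 ≈ 24.863 cm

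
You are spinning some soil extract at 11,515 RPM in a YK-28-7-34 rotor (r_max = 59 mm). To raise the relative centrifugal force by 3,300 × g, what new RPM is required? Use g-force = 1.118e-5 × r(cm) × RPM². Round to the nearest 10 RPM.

r = 59 mm = 5.9 cm
Current RCF = 1.118 × 10⁻⁵ × 5.9 × (11515)² = 1.118 × 10⁻⁵ × 5.9 × 132,595,225 ≈ 8,746.2 × g
Target RCF = 8,746.2 + 3,300 = 12,046.2 × g
N² = 12,046.2 / (6.5962 × 10⁻⁵) = 182,623,329
N ≈ √182,623,329 ≈ 13,513.8

N₂ ≈ 13510 RPM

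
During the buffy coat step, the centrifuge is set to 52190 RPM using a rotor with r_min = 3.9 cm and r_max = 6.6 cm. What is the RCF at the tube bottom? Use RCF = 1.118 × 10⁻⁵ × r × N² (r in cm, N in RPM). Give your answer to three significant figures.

Use r_max = 6.6 cm.
RCF = 1.118 × 10⁻⁵ × 6.6 × (52190)² = 1.118 × 10⁻⁵ × 6.6 × 2,723,796,100 ≈ 200,983.5 × g

≈ 201000 ×g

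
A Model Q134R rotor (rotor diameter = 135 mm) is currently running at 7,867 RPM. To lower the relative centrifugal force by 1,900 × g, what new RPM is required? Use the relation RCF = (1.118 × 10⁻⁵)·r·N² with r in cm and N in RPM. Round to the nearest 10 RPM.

r = 135 mm / 2 = 67.5 mm = 6.75 cm
Current RCF = 1.118 × 10⁻⁵ × 6.75 × (7867)² = 1.118 × 10⁻⁵ × 6.75 × 61,889,689 ≈ 4,670.5 × g
Target RCF = 4,670.5 − 1,900 = 2,770.5 × g
N² = 2,770.5 / (7.5465 × 10⁻⁵) = 36,712,383
N ≈ √36,712,383 ≈ 6,059.1

≈ 6060 RPM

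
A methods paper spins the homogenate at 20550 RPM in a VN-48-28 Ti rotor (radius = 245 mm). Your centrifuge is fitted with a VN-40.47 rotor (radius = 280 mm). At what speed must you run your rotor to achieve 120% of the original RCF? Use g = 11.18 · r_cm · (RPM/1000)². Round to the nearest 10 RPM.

Original rotor: r = 245 mm = 24.5 cm
RCF_original = 11.18 × 24.5 × (20.55)² = 11.18 × 24.5 × 422.3025 ≈ 115,672.9 × g
Target RCF = 1.2 × 115,672.9 ≈ 138,807.5 × g
Your rotor: r = 280 mm = 28.0 cm
138,807.5 = 11.18 × 28 × (N/1000)²
(N/1000)² = 138,807.5 / 313.04 = 443.4178
N = 1000 × √443.4178 ≈ 21,057.5

21060 RPM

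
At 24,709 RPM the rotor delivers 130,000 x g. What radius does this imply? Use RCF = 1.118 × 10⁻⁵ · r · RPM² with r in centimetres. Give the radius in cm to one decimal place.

RCF = 1.118 × 10⁻⁵ × r × N²
130000 = 1.118 × 10⁻⁵ × r × (24709)²
r = 130000 / (1.118 × 10⁻⁵ × 610,534,681) = 130000 / 6825.778 ≈ 19.045 cm

r ≈ 19.0 cm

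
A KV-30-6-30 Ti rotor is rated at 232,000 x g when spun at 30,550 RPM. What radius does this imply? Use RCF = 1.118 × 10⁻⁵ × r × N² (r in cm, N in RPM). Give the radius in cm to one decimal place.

22.2 cm

RCF = 1.118 × 10⁻⁵ × r × N²
232000 = 1.118 × 10⁻⁵ × r × (30550)²
r = 232000 / (1.118 × 10⁻⁵ × 933,302,500) = 232000 / 10434.32 ≈ 22.234 cm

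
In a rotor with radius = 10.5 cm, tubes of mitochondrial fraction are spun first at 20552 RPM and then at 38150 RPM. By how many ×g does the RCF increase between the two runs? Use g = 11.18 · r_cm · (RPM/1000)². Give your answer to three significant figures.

≈ 121000 ×g

RCF₁ = 11.18 × 10.5 × (20.552)² = 11.18 × 10.5 × 422.384704 ≈ 49,583.7 × g
RCF₂ = 11.18 × 10.5 × (38.15)² = 11.18 × 10.5 × 1,455.4225 ≈ 170,852 × g
Increase = 170,852 − 49,583.7 = 121,268.3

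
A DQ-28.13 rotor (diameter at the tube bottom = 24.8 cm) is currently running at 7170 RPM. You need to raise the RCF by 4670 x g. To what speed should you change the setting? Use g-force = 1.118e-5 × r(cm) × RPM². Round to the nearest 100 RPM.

9200 RPM

r = 24.8 / 2 = 12.4 cm
Current RCF = 1.118 × 10⁻⁵ × 12.4 × (7170)² = 1.118 × 10⁻⁵ × 12.4 × 51,408,900 ≈ 7,126.9 × g
Target RCF = 7,126.9 + 4,670 = 11,796.9 × g
N² = 11,796.9 / (13.8632 × 10⁻⁵) = 85,095,072
N ≈ √85,095,072 ≈ 9,224.7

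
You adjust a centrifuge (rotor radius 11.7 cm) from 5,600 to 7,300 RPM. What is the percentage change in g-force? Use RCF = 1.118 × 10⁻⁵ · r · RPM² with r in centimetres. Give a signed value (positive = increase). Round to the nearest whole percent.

RCF ∝ N², so the ratio is (7300/5600)² = (1.303571)² = 1.6993.
Change = 1.6993 − 1 = +0.6993 → +69.9%.

+70%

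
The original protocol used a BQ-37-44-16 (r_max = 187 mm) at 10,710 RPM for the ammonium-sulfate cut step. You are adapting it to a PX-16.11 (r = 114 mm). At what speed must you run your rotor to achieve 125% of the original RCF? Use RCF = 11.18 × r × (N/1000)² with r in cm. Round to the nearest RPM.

15336 RPM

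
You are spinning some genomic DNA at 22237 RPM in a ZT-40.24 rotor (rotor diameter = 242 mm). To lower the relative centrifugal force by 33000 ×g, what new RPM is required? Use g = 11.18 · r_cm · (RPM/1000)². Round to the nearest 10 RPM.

r = 242 mm / 2 = 121 mm = 12.1 cm
Current RCF = 11.18 × 12.1 × (22.237)² = 11.18 × 12.1 × 494.484169 ≈ 66,892.8 × g
Target RCF = 66,892.8 − 33,000 = 33,892.8 × g
(N/1000)² = 33,892.8 / 135.278 = 250.5418
N = 1000 × √250.5418 ≈ 15,828.5

15830 RPM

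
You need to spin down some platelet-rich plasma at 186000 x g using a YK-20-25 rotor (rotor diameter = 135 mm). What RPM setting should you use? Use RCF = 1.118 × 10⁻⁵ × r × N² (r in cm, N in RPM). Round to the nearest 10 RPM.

r = 135 mm / 2 = 67.5 mm = 6.75 cm
186,000 = 1.118 × 10⁻⁵ × 6.75 × N²
N² = 186,000 / (7.5465 × 10⁻⁵) = 2,464,718,744
N ≈ √2,464,718,744 ≈ 49,645.9

N ≈ 49650 RPM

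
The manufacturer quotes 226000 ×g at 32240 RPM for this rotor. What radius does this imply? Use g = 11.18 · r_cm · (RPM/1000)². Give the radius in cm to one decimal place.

≈ 19.4 cm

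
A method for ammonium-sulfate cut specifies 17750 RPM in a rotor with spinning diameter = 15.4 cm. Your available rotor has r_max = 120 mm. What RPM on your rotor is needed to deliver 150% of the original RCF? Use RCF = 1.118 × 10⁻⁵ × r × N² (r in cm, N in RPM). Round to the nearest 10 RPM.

17410 RPM

Original rotor: r = 15.4 / 2 = 7.7 cm
RCF_original = 1.118 × 10⁻⁵ × 7.7 × (17750)² = 1.118 × 10⁻⁵ × 7.7 × 315,062,500 ≈ 27,122.5 × g
Target RCF = 1.5 × 27,122.5 ≈ 40,683.8 × g
Your rotor: r = 120 mm = 12.0 cm
40,683.8 = 1.118 × 10⁻⁵ × 12 × N²
N² = 40,683.8 / (13.416 × 10⁻⁵) = 303,248,360
N ≈ √303,248,360 ≈ 17,414.0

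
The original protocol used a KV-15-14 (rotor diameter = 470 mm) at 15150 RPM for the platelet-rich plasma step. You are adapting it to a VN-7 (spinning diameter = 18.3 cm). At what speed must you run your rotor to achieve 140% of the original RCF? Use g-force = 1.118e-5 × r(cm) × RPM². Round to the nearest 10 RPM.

≈ 28730 RPM

Original rotor: r = 470 mm / 2 = 235 mm = 23.5 cm
RCF_original = 1.118 × 10⁻⁵ × 23.5 × (15150)² = 1.118 × 10⁻⁵ × 23.5 × 229,522,500 ≈ 60,302.4 × g
Target RCF = 1.4 × 60,302.4 ≈ 84,423.4 × g
Your rotor: r = 18.3 / 2 = 9.15 cm
84,423.4 = 1.118 × 10⁻⁵ × 9.15 × N²
N² = 84,423.4 / (10.2297 × 10⁻⁵) = 825,277,379
N ≈ √825,277,379 ≈ 28,727.6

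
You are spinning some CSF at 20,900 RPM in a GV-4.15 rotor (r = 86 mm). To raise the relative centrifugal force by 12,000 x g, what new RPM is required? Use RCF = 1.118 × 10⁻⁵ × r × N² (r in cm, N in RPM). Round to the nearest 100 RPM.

23700 RPM

r = 86 mm = 8.6 cm
Current RCF = 1.118 × 10⁻⁵ × 8.6 × (20900)² = 1.118 × 10⁻⁵ × 8.6 × 436,810,000 ≈ 41,998.4 × g
Target RCF = 41,998.4 + 12,000 = 53,998.4 × g
N² = 53,998.4 / (9.6148 × 10⁻⁵) = 561,617,506
N ≈ √561,617,506 ≈ 23,698.5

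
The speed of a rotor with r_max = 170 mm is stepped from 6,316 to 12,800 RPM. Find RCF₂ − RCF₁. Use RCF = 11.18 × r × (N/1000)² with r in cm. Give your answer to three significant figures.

23600 × g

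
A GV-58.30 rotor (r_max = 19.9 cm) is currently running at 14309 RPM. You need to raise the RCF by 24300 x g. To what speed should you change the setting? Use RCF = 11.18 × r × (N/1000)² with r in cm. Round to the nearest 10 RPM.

≈ 17720 RPM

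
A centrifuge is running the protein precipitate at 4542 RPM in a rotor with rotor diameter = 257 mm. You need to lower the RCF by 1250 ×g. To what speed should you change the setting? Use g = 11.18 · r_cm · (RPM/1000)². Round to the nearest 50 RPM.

3450 RPM

r = 257 mm / 2 = 128.5 mm = 12.85 cm
Current RCF = 11.18 × 12.85 × (4.542)² = 11.18 × 12.85 × 20.629764 ≈ 2,963.7 × g
Target RCF = 2,963.7 − 1,250 = 1,713.7 × g
(N/1000)² = 1,713.7 / 143.663 = 11.92861
N = 1000 × √11.92861 ≈ 3,453.8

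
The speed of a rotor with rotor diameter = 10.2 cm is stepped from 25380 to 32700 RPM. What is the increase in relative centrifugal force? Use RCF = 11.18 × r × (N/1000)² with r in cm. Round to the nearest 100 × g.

r = 10.2 / 2 = 5.1 cm
RCF₁ = 11.18 × 5.1 × (25.38)² = 11.18 × 5.1 × 644.1444 ≈ 36,727.8 × g
RCF₂ = 11.18 × 5.1 × (32.7)² = 11.18 × 5.1 × 1,069.29 ≈ 60,968.8 × g
Increase = 60,968.8 − 36,727.8 = 24,241

24200 × g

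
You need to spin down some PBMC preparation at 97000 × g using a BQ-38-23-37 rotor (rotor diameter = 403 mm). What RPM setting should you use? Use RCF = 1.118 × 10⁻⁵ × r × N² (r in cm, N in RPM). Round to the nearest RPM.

N ≈ 20750 RPM

r = 403 mm / 2 = 201.5 mm = 20.15 cm
97,000 = 1.118 × 10⁻⁵ × 20.15 × N²
N² = 97,000 / (22.5277 × 10⁻⁵) = 430,581,018
N ≈ √430,581,018 ≈ 20,750.4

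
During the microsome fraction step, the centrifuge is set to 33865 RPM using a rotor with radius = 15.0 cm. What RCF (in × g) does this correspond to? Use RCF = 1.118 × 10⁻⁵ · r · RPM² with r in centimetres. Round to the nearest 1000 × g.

RCF = 1.118 × 10⁻⁵ × 15 × (33865)² = 1.118 × 10⁻⁵ × 15 × 1,146,838,225 ≈ 192,324.8 × g

192000 × g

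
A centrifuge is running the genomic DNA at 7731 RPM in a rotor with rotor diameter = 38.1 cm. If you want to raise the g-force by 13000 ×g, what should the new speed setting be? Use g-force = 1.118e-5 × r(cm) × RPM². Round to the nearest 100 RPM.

r = 38.1 / 2 = 19.05 cm
Current RCF = 1.118 × 10⁻⁵ × 19.05 × (7731)² = 1.118 × 10⁻⁵ × 19.05 × 59,768,361 ≈ 12,729.4 × g
Target RCF = 12,729.4 + 13,000 = 25,729.4 × g
N² = 25,729.4 / (21.2979 × 10⁻⁵) = 120,807,216
N ≈ √120,807,216 ≈ 10,991.2

≈ 11000 RPM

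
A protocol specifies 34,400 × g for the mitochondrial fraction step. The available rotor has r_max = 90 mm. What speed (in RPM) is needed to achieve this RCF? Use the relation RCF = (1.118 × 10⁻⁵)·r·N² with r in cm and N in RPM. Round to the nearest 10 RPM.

18490 RPM

r = 90 mm = 9.0 cm
RCF = 1.118 × 10⁻⁵ × r × N²
34,400 = 1.118 × 10⁻⁵ × 9 × N²
N² = 34,400 / (10.062 × 10⁻⁵) = 341,880,342
N ≈ √341,880,342 ≈ 18,490.0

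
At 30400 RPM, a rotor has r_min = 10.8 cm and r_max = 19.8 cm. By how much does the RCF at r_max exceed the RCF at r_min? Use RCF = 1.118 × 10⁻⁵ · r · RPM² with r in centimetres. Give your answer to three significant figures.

93000 g

RCF_max = 1.118 × 10⁻⁵ × 19.8 × (30400)² = 1.118 × 10⁻⁵ × 19.8 × 924,160,000 ≈ 204,575.8 × g
RCF_min = 1.118 × 10⁻⁵ × 10.8 × (30400)² = 1.118 × 10⁻⁵ × 10.8 × 924,160,000 ≈ 111,586.8 × g
ΔRCF = 204,575.8 − 111,586.8 = 92,989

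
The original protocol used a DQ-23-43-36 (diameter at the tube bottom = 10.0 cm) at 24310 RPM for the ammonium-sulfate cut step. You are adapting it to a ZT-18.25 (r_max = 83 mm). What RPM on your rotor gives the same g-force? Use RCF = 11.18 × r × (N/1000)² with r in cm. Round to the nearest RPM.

Original rotor: r = 10.0 / 2 = 5 cm
RCF_original = 11.18 × 5 × (24.31)² = 11.18 × 5 × 590.9761 ≈ 33,035.6 × g
Your rotor: r = 83 mm = 8.3 cm
33,035.6 = 11.18 × 8.3 × (N/1000)²
(N/1000)² = 33,035.6 / 92.794 = 356.0101
N = 1000 × √356.0101 ≈ 18,868.2

18868 RPM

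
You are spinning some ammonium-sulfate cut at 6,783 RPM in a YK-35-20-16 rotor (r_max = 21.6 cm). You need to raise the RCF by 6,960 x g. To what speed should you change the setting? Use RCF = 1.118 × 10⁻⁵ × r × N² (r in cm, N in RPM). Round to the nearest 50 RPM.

Current RCF = 1.118 × 10⁻⁵ × 21.6 × (6783)² = 1.118 × 10⁻⁵ × 21.6 × 46,009,089 ≈ 11,110.6 × g
Target RCF = 11,110.6 + 6,960 = 18,070.6 × g
N² = 18,070.6 / (24.1488 × 10⁻⁵) = 74,830,219
N ≈ √74,830,219 ≈ 8,650.4

N₂ ≈ 8650 RPM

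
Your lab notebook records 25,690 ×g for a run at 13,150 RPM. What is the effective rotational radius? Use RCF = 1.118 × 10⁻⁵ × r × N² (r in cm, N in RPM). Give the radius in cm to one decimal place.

r ≈ 13.3 cm

25690 = 1.118 × 10⁻⁵ × r × (13150)²
r = 25690 / (1.118 × 10⁻⁵ × 172,922,500) = 25690 / 1933.274 ≈ 13.288 cm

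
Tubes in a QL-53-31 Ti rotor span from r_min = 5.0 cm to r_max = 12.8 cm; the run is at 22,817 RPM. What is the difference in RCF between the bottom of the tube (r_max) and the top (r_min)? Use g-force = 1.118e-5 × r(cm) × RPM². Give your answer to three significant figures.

≈ 45400 x g

RCF_max = 1.118 × 10⁻⁵ × 12.8 × (22817)² = 1.118 × 10⁻⁵ × 12.8 × 520,615,489 ≈ 74,502.2 × g
RCF_min = 1.118 × 10⁻⁵ × 5 × (22817)² = 1.118 × 10⁻⁵ × 5 × 520,615,489 ≈ 29,102.4 × g
ΔRCF = 74,502.2 − 29,102.4 = 45,399.8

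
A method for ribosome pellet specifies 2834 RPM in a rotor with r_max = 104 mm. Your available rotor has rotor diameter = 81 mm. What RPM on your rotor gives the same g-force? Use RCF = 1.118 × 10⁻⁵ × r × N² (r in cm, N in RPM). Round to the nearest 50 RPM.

Original rotor: r = 104 mm = 10.4 cm
RCF_original = 1.118 × 10⁻⁵ × 10.4 × (2834)² = 1.118 × 10⁻⁵ × 10.4 × 8,031,556 ≈ 933.8 × g
Your rotor: r = 81 mm / 2 = 40.5 mm = 4.05 cm
933.8 = 1.118 × 10⁻⁵ × 4.05 × N²
N² = 933.8 / (4.5279 × 10⁻⁵) = 20,623,247
N ≈ √20,623,247 ≈ 4,541.3

≈ 4550 RPM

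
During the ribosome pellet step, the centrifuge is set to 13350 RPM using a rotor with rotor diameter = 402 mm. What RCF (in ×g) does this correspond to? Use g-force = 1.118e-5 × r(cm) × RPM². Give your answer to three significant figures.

r = 402 mm / 2 = 201 mm = 20.1 cm
RCF = 1.118 × 10⁻⁵ × r × N²
RCF = 1.118 × 10⁻⁵ × 20.1 × (13350)² = 1.118 × 10⁻⁵ × 20.1 × 178,222,500 ≈ 40,049.8 × g

≈ 40000 ×g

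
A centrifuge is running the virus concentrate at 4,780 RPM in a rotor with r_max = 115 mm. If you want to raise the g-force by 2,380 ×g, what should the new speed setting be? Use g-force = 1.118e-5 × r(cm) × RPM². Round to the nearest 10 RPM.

6430 RPM

r = 115 mm = 11.5 cm
Current RCF = 1.118 × 10⁻⁵ × 11.5 × (4780)² = 1.118 × 10⁻⁵ × 11.5 × 22,848,400 ≈ 2,937.6 × g
Target RCF = 2,937.6 + 2,380 = 5,317.6 × g
N² = 5,317.6 / (12.857 × 10⁻⁵) = 41,359,571
N ≈ √41,359,571 ≈ 6,431.1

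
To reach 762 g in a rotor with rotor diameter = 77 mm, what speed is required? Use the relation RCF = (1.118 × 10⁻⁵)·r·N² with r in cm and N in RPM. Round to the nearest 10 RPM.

4210 RPM

r = 77 mm / 2 = 38.5 mm = 3.85 cm
RCF = 1.118 × 10⁻⁵ × r × N²
762 = 1.118 × 10⁻⁵ × 3.85 × N²
N² = 762 / (4.3043 × 10⁻⁵) = 17,703,227
N ≈ √17,703,227 ≈ 4,207.5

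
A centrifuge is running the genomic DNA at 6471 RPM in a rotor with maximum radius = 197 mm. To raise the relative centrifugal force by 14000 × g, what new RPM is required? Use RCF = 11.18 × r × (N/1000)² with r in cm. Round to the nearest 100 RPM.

10300 RPM

r = 197 mm = 19.7 cm
Current RCF = 11.18 × 19.7 × (6.471)² = 11.18 × 19.7 × 41.873841 ≈ 9,222.5 × g
Target RCF = 9,222.5 + 14,000 = 23,222.5 × g
(N/1000)² = 23,222.5 / 220.246 = 105.4389
N = 1000 × √105.4389 ≈ 10,268.3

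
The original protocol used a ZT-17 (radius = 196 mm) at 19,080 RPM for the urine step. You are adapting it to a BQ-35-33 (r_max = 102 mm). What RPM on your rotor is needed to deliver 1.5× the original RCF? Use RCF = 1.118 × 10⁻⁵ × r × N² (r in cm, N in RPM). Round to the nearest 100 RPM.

Original rotor: r = 196 mm = 19.6 cm
RCF = 1.118 × 10⁻⁵ × r × N²
RCF_original = 1.118 × 10⁻⁵ × 19.6 × (19080)² = 1.118 × 10⁻⁵ × 19.6 × 364,046,400 ≈ 79,772.8 × g
Target RCF = 1.5 × 79,772.8 ≈ 119,659.2 × g
Your rotor: r = 102 mm = 10.2 cm
119,659.2 = 1.118 × 10⁻⁵ × 10.2 × N²
N² = 119,659.2 / (11.4036 × 10⁻⁵) = 1,049,310,744
N ≈ √1,049,310,744 ≈ 32,393.1

32400 RPM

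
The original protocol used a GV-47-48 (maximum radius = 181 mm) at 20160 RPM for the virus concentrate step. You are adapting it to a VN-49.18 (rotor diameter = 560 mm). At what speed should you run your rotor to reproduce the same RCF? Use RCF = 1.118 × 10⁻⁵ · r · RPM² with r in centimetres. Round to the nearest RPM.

Original rotor: r = 181 mm = 18.1 cm
RCF_original = 1.118 × 10⁻⁵ × 18.1 × (20160)² = 1.118 × 10⁻⁵ × 18.1 × 406,425,600 ≈ 82,243.5 × g
Your rotor: r = 560 mm / 2 = 280 mm = 28 cm
82,243.5 = 1.118 × 10⁻⁵ × 28 × N²
N² = 82,243.5 / (31.304 × 10⁻⁵) = 262,725,211
N ≈ √262,725,211 ≈ 16,208.8

≈ 16209 RPM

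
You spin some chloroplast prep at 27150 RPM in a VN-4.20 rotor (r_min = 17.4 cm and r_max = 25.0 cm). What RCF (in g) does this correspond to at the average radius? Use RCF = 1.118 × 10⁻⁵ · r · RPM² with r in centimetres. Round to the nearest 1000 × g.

r_avg = (17.4 + 25.0) / 2 = 21.2 cm
RCF = 1.118 × 10⁻⁵ × r × N²
RCF = 1.118 × 10⁻⁵ × 21.2 × (27150)² = 1.118 × 10⁻⁵ × 21.2 × 737,122,500 ≈ 174,709.8 × g

RCF ≈ 175000 g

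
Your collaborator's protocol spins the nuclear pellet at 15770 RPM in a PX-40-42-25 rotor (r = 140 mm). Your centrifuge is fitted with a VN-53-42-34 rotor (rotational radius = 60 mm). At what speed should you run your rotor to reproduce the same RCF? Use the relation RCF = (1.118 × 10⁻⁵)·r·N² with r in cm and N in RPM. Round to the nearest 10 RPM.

Original rotor: r = 140 mm = 14.0 cm
RCF = 1.118 × 10⁻⁵ × r × N²
RCF_original = 1.118 × 10⁻⁵ × 14 × (15770)² = 1.118 × 10⁻⁵ × 14 × 248,692,900 ≈ 38,925.4 × g
Your rotor: r = 60 mm = 6.0 cm
38,925.4 = 1.118 × 10⁻⁵ × 6 × N²
N² = 38,925.4 / (6.708 × 10⁻⁵) = 580,283,244
N ≈ √580,283,244 ≈ 24,089.1

24090 RPM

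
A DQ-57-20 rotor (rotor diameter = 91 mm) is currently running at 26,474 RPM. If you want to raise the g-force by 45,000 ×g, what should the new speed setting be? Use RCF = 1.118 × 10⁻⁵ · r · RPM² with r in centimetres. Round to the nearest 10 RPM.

r = 91 mm / 2 = 45.5 mm = 4.55 cm
Current RCF = 1.118 × 10⁻⁵ × 4.55 × (26474)² = 1.118 × 10⁻⁵ × 4.55 × 700,872,676 ≈ 35,652.7 × g
Target RCF = 35,652.7 + 45,000 = 80,652.7 × g
N² = 80,652.7 / (5.0869 × 10⁻⁵) = 1,585,498,044
N ≈ √1,585,498,044 ≈ 39,818.3

N₂ ≈ 39820 RPM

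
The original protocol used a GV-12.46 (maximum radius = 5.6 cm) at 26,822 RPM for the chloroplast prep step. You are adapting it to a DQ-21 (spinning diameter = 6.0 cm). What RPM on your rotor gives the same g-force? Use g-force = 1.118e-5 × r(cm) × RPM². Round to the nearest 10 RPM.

36650 RPM

RCF_original = 1.118 × 10⁻⁵ × 5.6 × (26822)² = 1.118 × 10⁻⁵ × 5.6 × 719,419,684 ≈ 45,041.4 × g
Your rotor: r = 6.0 / 2 = 3 cm
45,041.4 = 1.118 × 10⁻⁵ × 3 × N²
N² = 45,041.4 / (3.354 × 10⁻⁵) = 1,342,915,921
N ≈ √1,342,915,921 ≈ 36,645.8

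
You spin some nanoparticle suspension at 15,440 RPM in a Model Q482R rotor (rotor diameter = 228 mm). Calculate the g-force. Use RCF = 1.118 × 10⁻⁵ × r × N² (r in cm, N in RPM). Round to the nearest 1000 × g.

≈ 30000 × g

r = 228 mm / 2 = 114 mm = 11.4 cm
RCF = 1.118 × 10⁻⁵ × 11.4 × (15440)² = 1.118 × 10⁻⁵ × 11.4 × 238,393,600 ≈ 30,383.7 × g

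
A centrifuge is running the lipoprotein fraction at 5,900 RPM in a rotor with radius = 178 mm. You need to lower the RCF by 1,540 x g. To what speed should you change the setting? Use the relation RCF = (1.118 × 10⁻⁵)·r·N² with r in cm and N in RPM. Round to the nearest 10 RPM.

N₂ ≈ 5200 RPM

r = 178 mm = 17.8 cm
Current RCF = 1.118 × 10⁻⁵ × 17.8 × (5900)² = 1.118 × 10⁻⁵ × 17.8 × 34,810,000 ≈ 6,927.3 × g
Target RCF = 6,927.3 − 1,540 = 5,387.3 × g
N² = 5,387.3 / (19.9004 × 10⁻⁵) = 27,071,315
N ≈ √27,071,315 ≈ 5,203.0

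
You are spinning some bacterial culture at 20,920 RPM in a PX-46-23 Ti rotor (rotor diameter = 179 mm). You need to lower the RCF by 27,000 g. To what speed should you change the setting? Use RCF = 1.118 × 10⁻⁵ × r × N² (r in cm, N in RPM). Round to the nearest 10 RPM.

r = 179 mm / 2 = 89.5 mm = 8.95 cm
Current RCF = 1.118 × 10⁻⁵ × 8.95 × (20920)² = 1.118 × 10⁻⁵ × 8.95 × 437,646,400 ≈ 43,791.3 × g
Target RCF = 43,791.3 − 27,000 = 16,791.3 × g
N² = 16,791.3 / (10.0061 × 10⁻⁵) = 167,810,636
N ≈ √167,810,636 ≈ 12,954.2

N₂ ≈ 12950 RPM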